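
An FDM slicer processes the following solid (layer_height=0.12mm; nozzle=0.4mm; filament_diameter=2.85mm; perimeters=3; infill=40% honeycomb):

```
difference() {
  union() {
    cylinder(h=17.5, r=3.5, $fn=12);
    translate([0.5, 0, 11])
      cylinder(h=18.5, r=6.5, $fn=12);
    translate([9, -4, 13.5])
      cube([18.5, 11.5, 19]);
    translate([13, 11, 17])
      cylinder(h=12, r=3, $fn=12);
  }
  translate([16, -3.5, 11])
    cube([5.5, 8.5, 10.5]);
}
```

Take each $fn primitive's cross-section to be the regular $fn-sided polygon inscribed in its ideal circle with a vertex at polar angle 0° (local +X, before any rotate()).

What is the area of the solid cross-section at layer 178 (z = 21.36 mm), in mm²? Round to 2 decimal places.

319.75 mm²

At z = 21.36 mm: the cylinder does not reach this height (z outside [0, 17.5]); the cylinder at (0.5, 0): section is a regular 12-gon, circumradius r=6.5 (area = (12/2)·6.500²·sin(360°/12) = 126.75 mm²); the 18.5×11.5 cube at (9, -4) contributes its full rectangle (area 212.75 mm²); the r=3 cylinder at (13, 11) contributes a regular 12-gon of circumradius 3 (area = (12/2)·3.000²·sin(360°/12) = 27.00 mm²); Combining (union): the 3 present regions are separate (no shared area or edge), so areas and boundary lengths simply add and each stays a separate island — area = 366.50 mm²; the cube at (16, -3.5) (footprint 5.5×8.5) is included at this height (area 46.75 mm²); After the difference (first − rest): starting from that combined region (366.50 mm²), the 5.5×8.5 cube at (16, -3.5) lies wholly inside it (removes its full 46.75 mm² and its 28.00 mm outline becomes a hole wall) — area = 319.75 mm². Overall, the cross-section has 3 separate islands and 1 hole. Net area = 319.75 mm².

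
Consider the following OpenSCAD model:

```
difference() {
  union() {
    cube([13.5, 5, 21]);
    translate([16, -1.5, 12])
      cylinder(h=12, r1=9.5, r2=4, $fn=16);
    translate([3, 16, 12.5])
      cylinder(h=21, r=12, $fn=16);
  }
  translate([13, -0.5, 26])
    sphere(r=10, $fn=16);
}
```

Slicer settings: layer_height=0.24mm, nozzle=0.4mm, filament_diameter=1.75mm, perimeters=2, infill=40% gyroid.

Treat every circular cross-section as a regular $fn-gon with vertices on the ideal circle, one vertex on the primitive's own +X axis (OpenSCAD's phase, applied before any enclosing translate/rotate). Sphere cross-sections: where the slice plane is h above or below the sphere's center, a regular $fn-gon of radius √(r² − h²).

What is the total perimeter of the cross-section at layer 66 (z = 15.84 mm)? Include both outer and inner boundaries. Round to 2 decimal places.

126.48 mm

At z = 15.84 mm: the cube (footprint 13.5×5) is included at this height (perimeter 37.00 mm); the cone at (16, -1.5) contributes a regular 16-gon of circumradius 7.740 (interpolated between r1=9.5 and r2=4 at t=0.320) (perimeter = 2·16·7.740·sin(180°/16) = 48.32 mm); the r=12 cylinder at (3, 16) contributes a regular 16-gon of circumradius 12 (perimeter = 2·16·12.000·sin(180°/16) = 74.91 mm); Taking the union: the regions partially overlap (shared area 23.45 mm²), so the edge portions inside another operand are dropped and the merged outline is re-measured after clipping — boundary = 126.48 mm; the sphere at (13, -0.5) is absent (|z−center|=10.160 > r=10); Subtracting the remaining from the first: none of the subtracted shapes is present at this height, so the result so far is unchanged — boundary = 126.48 mm. Overall, the cross-section is a single solid region. Total boundary length (outer) = 126.48 mm.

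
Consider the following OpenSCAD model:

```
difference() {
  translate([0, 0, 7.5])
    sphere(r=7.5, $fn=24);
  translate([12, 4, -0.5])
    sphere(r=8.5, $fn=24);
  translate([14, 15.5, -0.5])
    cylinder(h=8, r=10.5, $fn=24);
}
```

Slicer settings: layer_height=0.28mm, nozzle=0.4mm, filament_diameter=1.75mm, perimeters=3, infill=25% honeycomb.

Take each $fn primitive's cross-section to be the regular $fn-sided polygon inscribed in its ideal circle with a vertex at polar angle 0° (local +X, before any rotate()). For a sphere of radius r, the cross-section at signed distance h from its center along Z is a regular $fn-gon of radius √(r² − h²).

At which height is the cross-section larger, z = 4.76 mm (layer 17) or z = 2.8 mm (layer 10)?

Layer 17 (z = 4.76): the sphere: section is a regular 24-gon, circumradius = √(r²−h²) = √(7.5²−2.74²) = 6.982 (area = (24/2)·6.982²·sin(360°/24) = 151.39 mm²); the r=8.5 sphere at (12, 4) contributes a regular 24-gon of circumradius √(8.5²−5.26²) = 6.677 (area = (24/2)·6.677²·sin(360°/24) = 138.47 mm²); the cylinder at (14, 15.5): section is a regular 24-gon, circumradius r=10.5 (area = (24/2)·10.500²·sin(360°/24) = 342.42 mm²); Subtracting the remaining from the first: starting from the r=7.5 sphere (151.39 mm²), the r=8.5 sphere at (12, 4) partially overlaps it — only the 3.09 mm² overlap (of its 138.47 mm²) is removed, clipping the outline; the r=10.5 cylinder at (14, 15.5) misses the remaining region (no effect) — area = 148.29 mm². So its area = 148.29 mm². Layer 10 (z = 2.8): the r=7.5 sphere slices to a regular 24-gon of circumradius 5.845 (√(r²−h²) with h=4.7 from center) (area = (24/2)·5.845²·sin(360°/24) = 106.10 mm²); the r=8.5 sphere at (12, 4) slices to a regular 24-gon of circumradius 7.833 (√(r²−h²) with h=3.3 from center) (area = (24/2)·7.833²·sin(360°/24) = 190.57 mm²); the r=10.5 cylinder at (14, 15.5) gives a regular 24-gon of circumradius 10.5 (constant along its height) (area = (24/2)·10.500²·sin(360°/24) = 342.42 mm²); Subtracting the remaining from the first: starting from the r=7.5 sphere (106.10 mm²), the r=8.5 sphere at (12, 4) partially overlaps it — only the 3.15 mm² overlap (of its 190.57 mm²) is removed, clipping the outline; the r=10.5 cylinder at (14, 15.5) misses the remaining region (no effect) — area = 102.94 mm². So its area = 102.94 mm². Layer 17 is larger (148.29 vs 102.94 mm²).

layer 17 (z = 4.76 mm)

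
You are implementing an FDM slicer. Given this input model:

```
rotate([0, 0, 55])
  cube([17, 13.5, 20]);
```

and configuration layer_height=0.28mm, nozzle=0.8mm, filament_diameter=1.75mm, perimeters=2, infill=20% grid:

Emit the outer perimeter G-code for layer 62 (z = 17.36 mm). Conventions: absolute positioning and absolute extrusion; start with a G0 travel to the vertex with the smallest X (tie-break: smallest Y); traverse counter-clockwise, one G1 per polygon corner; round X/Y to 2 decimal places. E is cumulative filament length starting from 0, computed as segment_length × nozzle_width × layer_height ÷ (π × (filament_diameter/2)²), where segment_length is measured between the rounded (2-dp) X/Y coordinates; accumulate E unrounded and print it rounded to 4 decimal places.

At z = 17.36 mm: the 17×13.5 cube contributes its full rectangle; (rotated 55° about Z; rotation is an isometry so areas/perimeters/island counts are preserved). The outline is a single polygon with 4 vertices. Extrusion per mm of travel: 0.8 × 0.28 / (π × 0.875²) = 0.093128. Accumulating E over each segment gives final E = 5.6813.

G0 X-11.06 Y7.74 Z17.36
G1 X0.00 Y0.00 E1.2572
G1 X9.75 Y13.93 E2.8406
G1 X-1.31 Y21.67 E4.0978
G1 X-11.06 Y7.74 E5.6813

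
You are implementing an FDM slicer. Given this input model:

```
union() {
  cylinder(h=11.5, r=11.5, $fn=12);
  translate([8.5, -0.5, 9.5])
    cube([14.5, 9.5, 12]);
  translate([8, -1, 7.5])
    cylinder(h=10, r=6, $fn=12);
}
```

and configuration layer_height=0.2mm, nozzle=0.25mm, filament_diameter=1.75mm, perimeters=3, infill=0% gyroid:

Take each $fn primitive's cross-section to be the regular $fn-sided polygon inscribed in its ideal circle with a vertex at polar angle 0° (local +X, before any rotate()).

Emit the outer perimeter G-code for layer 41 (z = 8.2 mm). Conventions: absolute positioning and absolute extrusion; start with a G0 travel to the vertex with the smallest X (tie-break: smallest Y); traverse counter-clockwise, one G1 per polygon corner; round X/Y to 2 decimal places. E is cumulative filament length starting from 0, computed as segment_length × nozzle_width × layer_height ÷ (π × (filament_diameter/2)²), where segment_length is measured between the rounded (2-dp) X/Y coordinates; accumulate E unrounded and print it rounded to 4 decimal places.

At z = 8.2 mm: the cylinder: section is a regular 12-gon, circumradius r=11.5; the cube at (8.5, -0.5) is absent (z outside [9.5, 21.5]); the r=6 cylinder at (8, -1) contributes a regular 12-gon of circumradius 6; Merging all regions: the regions partially overlap (shared area 84.75 mm²), so overlapping operands fuse into one piece — 1 connected region. The outline is a single polygon with 17 vertices. Extrusion per mm of travel: 0.25 × 0.2 / (π × 0.875²) = 0.020788. Accumulating E over each segment gives final E = 1.5544.

G0 X-11.50 Y0.00 Z8.20
G1 X-9.96 Y-5.75 E0.1237
G1 X-5.75 Y-9.96 E0.2475
G1 X0.00 Y-11.50 E0.3712
G1 X5.75 Y-9.96 E0.4950
G1 X8.97 Y-6.74 E0.5897
G1 X11.00 Y-6.20 E0.6333
G1 X13.20 Y-4.00 E0.6980
G1 X14.00 Y-1.00 E0.7625
G1 X13.20 Y2.00 E0.8271
G1 X11.00 Y4.20 E0.8918
G1 X10.33 Y4.38 E0.9062
G1 X9.96 Y5.75 E0.9357
G1 X5.75 Y9.96 E1.0594
G1 X0.00 Y11.50 E1.1832
G1 X-5.75 Y9.96 E1.3069
G1 X-9.96 Y5.75 E1.4307
G1 X-11.50 Y0.00 E1.5544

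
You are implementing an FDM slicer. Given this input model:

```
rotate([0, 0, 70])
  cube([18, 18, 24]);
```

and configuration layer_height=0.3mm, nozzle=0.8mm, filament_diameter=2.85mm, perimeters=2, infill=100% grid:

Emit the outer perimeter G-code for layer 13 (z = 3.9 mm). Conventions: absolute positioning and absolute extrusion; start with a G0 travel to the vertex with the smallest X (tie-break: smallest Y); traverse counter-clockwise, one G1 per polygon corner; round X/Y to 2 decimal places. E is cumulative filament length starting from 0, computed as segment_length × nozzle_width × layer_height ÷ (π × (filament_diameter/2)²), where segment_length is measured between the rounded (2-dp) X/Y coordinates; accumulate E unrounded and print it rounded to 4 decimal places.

At z = 3.9 mm: the cube (footprint 18×18) is included at this height; (whole slice rotated 70° about Z — lengths, areas and connectivity unchanged). The outline is a single polygon with 4 vertices. Extrusion per mm of travel: 0.8 × 0.3 / (π × 1.425²) = 0.037621. Accumulating E over each segment gives final E = 2.7085.

G0 X-16.91 Y6.16 Z3.90
G1 X0.00 Y0.00 E0.6771
G1 X6.16 Y16.91 E1.3541
G1 X-10.76 Y23.07 E2.0316
G1 X-16.91 Y6.16 E2.7085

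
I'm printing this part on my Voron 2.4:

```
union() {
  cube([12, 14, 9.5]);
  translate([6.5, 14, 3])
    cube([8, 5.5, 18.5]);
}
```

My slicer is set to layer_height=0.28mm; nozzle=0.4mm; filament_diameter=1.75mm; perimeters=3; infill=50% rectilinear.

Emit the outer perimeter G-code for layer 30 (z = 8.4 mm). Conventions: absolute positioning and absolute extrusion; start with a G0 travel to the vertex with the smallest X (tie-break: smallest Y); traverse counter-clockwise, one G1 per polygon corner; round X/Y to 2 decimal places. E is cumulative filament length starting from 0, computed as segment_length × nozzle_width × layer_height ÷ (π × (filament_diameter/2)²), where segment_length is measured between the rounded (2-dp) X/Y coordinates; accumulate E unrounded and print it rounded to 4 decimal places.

At z = 8.4 mm: the cube (footprint 12×14) is included at this height; the cube at (6.5, 14) is present — its section is the full 8×5.5 rectangle; Merging all regions: the 2 present regions share edge segments without overlapping in area, so areas simply add but the touching pieces fuse into one outline (the shared edge portions become interior and drop out of the boundary) — 1 connected region. The outline is a single polygon with 8 vertices. Extrusion per mm of travel: 0.4 × 0.28 / (π × 0.875²) = 0.046564. Accumulating E over each segment gives final E = 3.1664.

G0 X0.00 Y0.00 Z8.40
G1 X12.00 Y0.00 E0.5588
G1 X12.00 Y14.00 E1.2107
G1 X14.50 Y14.00 E1.3271
G1 X14.50 Y19.50 E1.5832
G1 X6.50 Y19.50 E1.9557
G1 X6.50 Y14.00 E2.2118
G1 X0.00 Y14.00 E2.5145
G1 X0.00 Y0.00 E3.1664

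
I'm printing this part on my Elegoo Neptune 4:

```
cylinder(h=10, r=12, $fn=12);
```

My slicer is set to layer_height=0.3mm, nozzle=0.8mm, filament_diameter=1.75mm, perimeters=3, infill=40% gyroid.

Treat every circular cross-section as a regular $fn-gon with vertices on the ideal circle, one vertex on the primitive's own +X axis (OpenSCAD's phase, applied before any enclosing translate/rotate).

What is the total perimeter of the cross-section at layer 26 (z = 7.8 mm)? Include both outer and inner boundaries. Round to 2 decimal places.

At z = 7.8 mm: the r=12 cylinder gives a regular 12-gon of circumradius 12 (constant along its height) (perimeter = 2·12·12.000·sin(180°/12) = 74.54 mm). Overall, the cross-section is a single solid region. Total boundary length (outer) = 74.54 mm.

74.54 mm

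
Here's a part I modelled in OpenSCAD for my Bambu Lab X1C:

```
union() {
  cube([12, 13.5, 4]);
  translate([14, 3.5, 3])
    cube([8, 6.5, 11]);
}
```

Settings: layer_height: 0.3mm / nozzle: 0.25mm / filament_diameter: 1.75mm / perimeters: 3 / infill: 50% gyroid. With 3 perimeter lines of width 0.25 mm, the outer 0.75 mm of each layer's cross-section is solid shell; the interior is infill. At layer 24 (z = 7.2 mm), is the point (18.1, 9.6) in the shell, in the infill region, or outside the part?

shell

At z = 7.2 mm: the cube does not reach this height (z outside [0, 4]); the 8×6.5 cube at (14, 3.5) contributes its full rectangle; Merging all regions: only the 8×6.5 cube at (14, 3.5) is present, so the union is just that shape — 1 connected region. Overall, the cross-section is a single solid region. The nearest boundary edge runs (22.00, 10.00)→(14.00, 10.00); distance from the point to it = 0.40 mm. The point is inside the cross-section, 0.40 mm from the nearest boundary — within the 0.75 mm shell band (3 × 0.25).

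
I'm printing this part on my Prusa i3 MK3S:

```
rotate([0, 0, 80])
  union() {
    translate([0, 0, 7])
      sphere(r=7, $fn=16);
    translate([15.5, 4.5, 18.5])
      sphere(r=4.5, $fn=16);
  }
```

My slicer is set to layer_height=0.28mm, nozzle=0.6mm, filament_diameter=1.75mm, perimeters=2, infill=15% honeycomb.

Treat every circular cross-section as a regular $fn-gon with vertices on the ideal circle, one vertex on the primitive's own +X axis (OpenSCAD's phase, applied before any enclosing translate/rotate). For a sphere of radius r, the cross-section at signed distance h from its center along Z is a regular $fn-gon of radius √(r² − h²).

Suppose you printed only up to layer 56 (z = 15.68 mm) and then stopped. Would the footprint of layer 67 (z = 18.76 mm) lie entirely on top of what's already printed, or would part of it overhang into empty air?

Compare the two slices. At z = 15.68: the sphere does not reach this height (|z−center|=8.680 > r=7); the r=4.5 sphere at (15.5, 4.5) contributes a regular 16-gon of circumradius √(4.5²−2.82²) = 3.507 (area = (16/2)·3.507²·sin(360°/16) = 37.65 mm²); Combining (union): only the r=4.5 sphere at (15.5, 4.5) is present, so the union is just that shape — area = 37.65 mm²; (whole slice rotated 80° about Z — lengths, areas and connectivity unchanged). At z = 18.76: the sphere is absent (|z−center|=11.760 > r=7); the sphere at (15.5, 4.5): section is a regular 16-gon, circumradius = √(r²−h²) = √(4.5²−0.26²) = 4.492 (area = (16/2)·4.492²·sin(360°/16) = 61.79 mm²); Taking the union: only the r=4.5 sphere at (15.5, 4.5) is present, so the union is just that shape — area = 61.79 mm²; (whole slice rotated 80° about Z — lengths, areas and connectivity unchanged). Checking containment: at z = 18.76 the cross-section extends beyond the z = 15.68 cross-section by about 24.14 mm².

part overhangs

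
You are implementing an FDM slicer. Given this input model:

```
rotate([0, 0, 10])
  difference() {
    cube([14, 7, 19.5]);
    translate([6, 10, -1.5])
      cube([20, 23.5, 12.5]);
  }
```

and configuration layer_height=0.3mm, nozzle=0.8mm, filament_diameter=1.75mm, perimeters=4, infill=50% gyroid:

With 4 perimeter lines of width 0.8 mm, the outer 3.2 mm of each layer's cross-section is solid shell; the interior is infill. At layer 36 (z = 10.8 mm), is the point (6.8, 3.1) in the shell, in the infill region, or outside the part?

shell

At z = 10.8 mm: the 14×7 cube contributes its full rectangle; the cube at (6, 10) (footprint 20×23.5) is included at this height; Subtracting the remaining from the first: starting from the 14×7 cube, the 20×23.5 cube at (6, 10) misses the remaining region (no effect) — 1 connected region; (rotated 10° about Z; rotation is an isometry so areas/perimeters/island counts are preserved). Overall, the cross-section is a single solid region. Undo the 10° rotation: the query point maps to (7.235, 1.872) in the un-rotated model frame. The nearest boundary edge runs (14.00, 0.00)→(0.00, 0.00); distance from the point to it = 1.87 mm. The point is inside the cross-section, 1.87 mm from the nearest boundary — within the 3.2 mm shell band (4 × 0.8).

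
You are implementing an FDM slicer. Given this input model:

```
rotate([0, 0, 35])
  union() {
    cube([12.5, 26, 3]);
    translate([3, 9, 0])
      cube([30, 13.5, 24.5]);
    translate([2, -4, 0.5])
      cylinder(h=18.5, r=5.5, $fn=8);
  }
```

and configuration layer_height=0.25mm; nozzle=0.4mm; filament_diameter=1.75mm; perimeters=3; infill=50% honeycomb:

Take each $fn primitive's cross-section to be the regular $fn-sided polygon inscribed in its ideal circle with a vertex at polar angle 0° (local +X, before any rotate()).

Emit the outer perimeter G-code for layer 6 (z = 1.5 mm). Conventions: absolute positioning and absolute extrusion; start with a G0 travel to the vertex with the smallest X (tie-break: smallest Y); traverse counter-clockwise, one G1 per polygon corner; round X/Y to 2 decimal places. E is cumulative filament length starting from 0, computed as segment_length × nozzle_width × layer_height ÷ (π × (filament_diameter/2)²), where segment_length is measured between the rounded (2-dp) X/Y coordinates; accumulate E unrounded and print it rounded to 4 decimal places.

At z = 1.5 mm: the 12.5×26 cube contributes its full rectangle; the 30×13.5 cube at (3, 9) contributes its full rectangle; the cylinder at (2, -4): section is a regular 8-gon, circumradius r=5.5; Combining (union): the regions partially overlap (shared area 133.14 mm²), so overlapping operands fuse into one piece — 1 connected region; (rotated 35° about Z; rotation is an isometry so areas/perimeters/island counts are preserved). The outline is a single polygon with 16 vertices. Extrusion per mm of travel: 0.4 × 0.25 / (π × 0.875²) = 0.041575. Accumulating E over each segment gives final E = 5.7917.

G0 X-14.91 Y21.30 Z1.50
G1 X-0.39 Y0.55 E1.0529
G1 X-1.48 Y-1.17 E1.1376
G1 X-0.57 Y-5.28 E1.3126
G1 X2.98 Y-7.55 E1.4878
G1 X7.09 Y-6.63 E1.6629
G1 X9.35 Y-3.08 E1.8378
G1 X8.44 Y1.03 E2.0129
G1 X4.89 Y3.29 E2.1878
G1 X4.60 Y3.22 E2.2002
G1 X10.24 Y7.17 E2.4865
G1 X5.08 Y14.54 E2.8605
G1 X21.87 Y26.30 E3.7128
G1 X14.13 Y37.36 E4.2740
G1 X-2.67 Y25.60 E5.1266
G1 X-4.67 Y28.47 E5.2720
G1 X-14.91 Y21.30 E5.7917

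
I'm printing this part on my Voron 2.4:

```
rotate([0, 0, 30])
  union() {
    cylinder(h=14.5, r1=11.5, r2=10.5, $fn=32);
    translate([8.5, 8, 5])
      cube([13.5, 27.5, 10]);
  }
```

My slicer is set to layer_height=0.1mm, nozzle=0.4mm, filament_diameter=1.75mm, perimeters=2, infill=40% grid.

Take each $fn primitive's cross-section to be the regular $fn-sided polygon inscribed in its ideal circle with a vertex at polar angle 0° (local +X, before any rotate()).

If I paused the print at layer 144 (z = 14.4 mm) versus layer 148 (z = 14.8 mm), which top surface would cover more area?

Layer 144 (z = 14.4): the cone: at t=0.993 of its height the radius interpolates to r₁+(r₂−r₁)t = 10.507, giving a regular 32-gon of that circumradius (area = (32/2)·10.507²·sin(360°/32) = 344.59 mm²); the cube at (8.5, 8) (footprint 13.5×27.5) is included at this height (area 371.25 mm²); Merging all regions: the 2 present regions are separate (no shared area or edge), so areas and boundary lengths simply add and each stays a separate island — area = 715.84 mm²; (rotated 30° about Z; rotation is an isometry so areas/perimeters/island counts are preserved). So its area = 715.84 mm². Layer 148 (z = 14.8): the cone is not intersected at this z (z outside [0, 14.5]); the cube at (8.5, 8) (footprint 13.5×27.5) is included at this height (area 371.25 mm²); Combining (union): only the 13.5×27.5 cube at (8.5, 8) is present, so the union is just that shape — area = 371.25 mm²; (rotated 30° about Z; rotation is an isometry so areas/perimeters/island counts are preserved). So its area = 371.25 mm². Layer 144 is larger (715.84 vs 371.25 mm²).

layer 144 (z = 14.4 mm)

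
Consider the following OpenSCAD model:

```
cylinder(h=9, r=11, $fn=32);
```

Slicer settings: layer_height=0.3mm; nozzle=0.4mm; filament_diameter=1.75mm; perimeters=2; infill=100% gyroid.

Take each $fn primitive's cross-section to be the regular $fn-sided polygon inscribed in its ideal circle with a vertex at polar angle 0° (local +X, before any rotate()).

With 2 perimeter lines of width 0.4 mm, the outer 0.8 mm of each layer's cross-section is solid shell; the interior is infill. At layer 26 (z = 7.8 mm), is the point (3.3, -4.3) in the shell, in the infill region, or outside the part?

infill

At z = 7.8 mm: the cylinder: section is a regular 32-gon, circumradius r=11. Overall, the cross-section is a single solid region. The nearest boundary edge runs (6.11, -9.15)→(7.78, -7.78); distance from the point to it = 5.53 mm. The point is inside the cross-section and 5.53 mm from the nearest boundary — more than the 0.8 mm shell width (2 × 0.4), so it's in the infill interior.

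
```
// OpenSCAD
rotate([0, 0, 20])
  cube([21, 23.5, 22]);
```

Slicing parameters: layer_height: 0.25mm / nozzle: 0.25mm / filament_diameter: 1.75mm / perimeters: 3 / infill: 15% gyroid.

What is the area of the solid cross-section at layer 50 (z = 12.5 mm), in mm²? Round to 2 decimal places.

At z = 12.5 mm: the cube is present — its section is the full 21×23.5 rectangle (area 493.50 mm²); (rotated 20° about Z; rotation is an isometry so areas/perimeters/island counts are preserved). Overall, the cross-section is a single solid region. Net area = 493.50 mm².

493.50 mm²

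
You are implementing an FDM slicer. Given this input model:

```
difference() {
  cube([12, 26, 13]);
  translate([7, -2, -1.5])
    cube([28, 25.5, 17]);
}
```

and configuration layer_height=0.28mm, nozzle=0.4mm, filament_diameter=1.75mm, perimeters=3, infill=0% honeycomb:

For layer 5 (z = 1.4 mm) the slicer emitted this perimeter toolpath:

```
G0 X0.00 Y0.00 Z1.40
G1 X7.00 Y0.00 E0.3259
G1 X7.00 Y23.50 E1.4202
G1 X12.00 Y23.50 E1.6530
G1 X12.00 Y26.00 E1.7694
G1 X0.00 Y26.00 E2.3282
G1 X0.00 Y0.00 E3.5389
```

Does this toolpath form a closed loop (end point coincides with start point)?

yes

Start point (G0): (0.00, 0.00). End point (last G1): the path returns to the start — closed.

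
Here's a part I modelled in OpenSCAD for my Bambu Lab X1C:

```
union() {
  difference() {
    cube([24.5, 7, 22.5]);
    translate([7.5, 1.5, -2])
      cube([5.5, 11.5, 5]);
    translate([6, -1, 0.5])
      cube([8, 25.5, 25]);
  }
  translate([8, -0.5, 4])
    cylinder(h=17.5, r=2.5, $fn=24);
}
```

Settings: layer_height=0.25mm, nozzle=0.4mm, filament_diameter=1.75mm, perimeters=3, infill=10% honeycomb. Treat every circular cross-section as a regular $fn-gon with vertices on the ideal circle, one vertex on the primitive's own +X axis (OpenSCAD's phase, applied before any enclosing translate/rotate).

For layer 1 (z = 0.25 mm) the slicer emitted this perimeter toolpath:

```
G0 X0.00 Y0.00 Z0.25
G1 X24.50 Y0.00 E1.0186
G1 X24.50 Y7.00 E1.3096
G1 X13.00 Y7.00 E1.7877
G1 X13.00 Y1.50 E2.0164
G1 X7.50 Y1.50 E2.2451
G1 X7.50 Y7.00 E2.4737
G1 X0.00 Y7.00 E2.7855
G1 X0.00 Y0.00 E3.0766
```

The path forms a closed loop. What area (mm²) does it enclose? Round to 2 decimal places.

141.25 mm²

Apply the shoelace formula to the sequence of (X, Y) vertices; enclosed area = 141.25 mm².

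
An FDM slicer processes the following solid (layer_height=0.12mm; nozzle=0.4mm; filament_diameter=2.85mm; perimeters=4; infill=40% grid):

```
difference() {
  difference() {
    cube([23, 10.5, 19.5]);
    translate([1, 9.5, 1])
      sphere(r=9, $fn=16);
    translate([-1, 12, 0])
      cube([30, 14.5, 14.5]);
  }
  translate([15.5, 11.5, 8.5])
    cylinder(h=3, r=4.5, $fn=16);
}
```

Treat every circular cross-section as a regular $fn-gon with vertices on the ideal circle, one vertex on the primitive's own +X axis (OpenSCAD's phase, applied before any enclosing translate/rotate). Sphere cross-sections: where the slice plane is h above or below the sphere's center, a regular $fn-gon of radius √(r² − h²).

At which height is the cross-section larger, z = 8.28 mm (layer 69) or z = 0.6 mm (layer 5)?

Layer 69 (z = 8.28): the cube (footprint 23×10.5) is included at this height (area 241.50 mm²); the r=9 sphere at (1, 9.5) slices to a regular 16-gon of circumradius 5.292 (√(r²−h²) with h=7.28 from center) (area = (16/2)·5.292²·sin(360°/16) = 85.73 mm²); the 30×14.5 cube at (-1, 12) contributes its full rectangle (area 435.00 mm²); Subtracting the remaining from the first: starting from the 23×10.5 cube (241.50 mm²), the r=9 sphere at (1, 9.5) partially overlaps it — only the 32.82 mm² overlap (of its 85.73 mm²) is removed, clipping the outline; the 30×14.5 cube at (-1, 12) misses the remaining region (no effect) — area = 208.68 mm²; the cylinder at (15.5, 11.5) is absent (z outside [8.5, 11.5]); Subtracting the remaining from the first: none of the subtracted shapes is present at this height, so that combined region is unchanged — area = 208.68 mm². So its area = 208.68 mm². Layer 5 (z = 0.6): the cube is present — its section is the full 23×10.5 rectangle (area 241.50 mm²); the r=9 sphere at (1, 9.5) contributes a regular 16-gon of circumradius √(9²−0.4²) = 8.991 (area = (16/2)·8.991²·sin(360°/16) = 247.49 mm²); the cube at (-1, 12) (footprint 30×14.5) is included at this height (area 435.00 mm²); After the difference (first − rest): starting from the 23×10.5 cube (241.50 mm²), the r=9 sphere at (1, 9.5) partially overlaps it — only the 80.66 mm² overlap (of its 247.49 mm²) is removed, clipping the outline; the 30×14.5 cube at (-1, 12) misses the remaining region (no effect) — area = 160.84 mm²; the cylinder at (15.5, 11.5) is not intersected at this z (z outside [8.5, 11.5]); After the difference (first − rest): none of the subtracted shapes is present at this height, so that combined region is unchanged — area = 160.84 mm². So its area = 160.84 mm². Layer 69 is larger (208.68 vs 160.84 mm²).

layer 69 (z = 8.28 mm)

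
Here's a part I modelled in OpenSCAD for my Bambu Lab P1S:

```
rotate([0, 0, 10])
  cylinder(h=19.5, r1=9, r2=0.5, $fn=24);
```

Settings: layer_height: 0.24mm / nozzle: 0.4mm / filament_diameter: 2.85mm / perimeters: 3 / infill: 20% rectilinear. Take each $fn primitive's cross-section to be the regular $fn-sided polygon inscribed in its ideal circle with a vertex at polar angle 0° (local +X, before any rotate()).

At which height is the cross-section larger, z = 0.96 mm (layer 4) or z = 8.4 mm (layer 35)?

layer 4 (z = 0.96 mm)

Layer 4 (z = 0.96): the cone: at t=0.049 of its height the radius interpolates to r₁+(r₂−r₁)t = 8.582, giving a regular 24-gon of that circumradius (area = (24/2)·8.582²·sin(360°/24) = 228.72 mm²); (whole slice rotated 10° about Z — lengths, areas and connectivity unchanged). So its area = 228.72 mm². Layer 35 (z = 8.4): the cone contributes a regular 24-gon of circumradius 5.338 (interpolated between r1=9 and r2=0.5 at t=0.431) (area = (24/2)·5.338²·sin(360°/24) = 88.51 mm²); (whole slice rotated 10° about Z — lengths, areas and connectivity unchanged). So its area = 88.51 mm². Layer 4 is larger (228.72 vs 88.51 mm²).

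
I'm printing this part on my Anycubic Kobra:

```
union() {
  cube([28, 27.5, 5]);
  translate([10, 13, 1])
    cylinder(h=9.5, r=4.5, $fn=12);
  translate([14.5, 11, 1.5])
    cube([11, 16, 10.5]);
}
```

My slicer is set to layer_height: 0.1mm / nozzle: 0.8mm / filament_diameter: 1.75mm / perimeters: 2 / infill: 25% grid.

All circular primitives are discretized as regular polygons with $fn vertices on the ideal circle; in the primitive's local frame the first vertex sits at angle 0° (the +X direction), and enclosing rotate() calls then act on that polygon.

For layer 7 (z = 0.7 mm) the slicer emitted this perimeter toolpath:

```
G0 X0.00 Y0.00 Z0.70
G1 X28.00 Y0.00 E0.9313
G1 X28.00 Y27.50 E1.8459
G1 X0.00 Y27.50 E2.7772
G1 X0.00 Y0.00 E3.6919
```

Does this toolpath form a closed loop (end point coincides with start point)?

Start point (G0): (0.00, 0.00). End point (last G1): the path returns to the start — closed.

yes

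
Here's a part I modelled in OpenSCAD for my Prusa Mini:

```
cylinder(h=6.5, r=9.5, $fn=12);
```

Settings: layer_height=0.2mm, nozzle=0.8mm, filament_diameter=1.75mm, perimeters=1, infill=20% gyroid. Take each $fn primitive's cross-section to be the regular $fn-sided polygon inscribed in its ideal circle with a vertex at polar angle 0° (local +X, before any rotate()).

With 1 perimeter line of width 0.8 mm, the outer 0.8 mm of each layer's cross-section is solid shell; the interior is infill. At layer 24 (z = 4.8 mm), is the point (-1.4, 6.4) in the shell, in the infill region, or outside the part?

At z = 4.8 mm: the cylinder: section is a regular 12-gon, circumradius r=9.5. Overall, the cross-section is a single solid region. The nearest boundary edge runs (0.00, 9.50)→(-4.75, 8.23); distance from the point to it = 2.63 mm. The point is inside the cross-section and 2.63 mm from the nearest boundary — more than the 0.8 mm shell width (1 × 0.8), so it's in the infill interior.

infill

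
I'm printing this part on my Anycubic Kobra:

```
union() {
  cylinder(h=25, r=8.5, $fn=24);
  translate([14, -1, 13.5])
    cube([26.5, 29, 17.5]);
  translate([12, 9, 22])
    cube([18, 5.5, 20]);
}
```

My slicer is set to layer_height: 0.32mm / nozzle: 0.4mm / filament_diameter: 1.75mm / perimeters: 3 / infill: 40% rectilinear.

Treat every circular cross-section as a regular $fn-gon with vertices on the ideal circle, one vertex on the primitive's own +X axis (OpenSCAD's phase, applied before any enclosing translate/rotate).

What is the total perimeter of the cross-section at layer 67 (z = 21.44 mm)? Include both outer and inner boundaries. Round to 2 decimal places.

164.25 mm

At z = 21.44 mm: the r=8.5 cylinder gives a regular 24-gon of circumradius 8.5 (constant along its height) (perimeter = 2·24·8.500·sin(180°/24) = 53.25 mm); the cube at (14, -1) is present — its section is the full 26.5×29 rectangle (perimeter 111.00 mm); the cube at (12, 9) is absent (z outside [22, 42]); Taking the union: the 2 present regions are separate (no shared area or edge), so areas and boundary lengths simply add and each stays a separate island — boundary = 164.25 mm. Overall, the cross-section has 2 separate islands. Total boundary length (outer) = 164.25 mm.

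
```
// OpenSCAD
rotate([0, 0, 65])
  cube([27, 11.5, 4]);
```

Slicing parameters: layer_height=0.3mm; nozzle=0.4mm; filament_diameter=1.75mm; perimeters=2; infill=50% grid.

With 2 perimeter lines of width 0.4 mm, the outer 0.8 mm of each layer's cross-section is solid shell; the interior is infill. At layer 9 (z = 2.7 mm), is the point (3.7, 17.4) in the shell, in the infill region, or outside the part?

At z = 2.7 mm: the cube is present — its section is the full 27×11.5 rectangle; (whole slice rotated 65° about Z — lengths, areas and connectivity unchanged). Overall, the cross-section is a single solid region. Undo the 65° rotation: the query point maps to (17.333, 4.000) in the un-rotated model frame. The nearest boundary edge runs (0.00, 0.00)→(27.00, 0.00); distance from the point to it = 4.00 mm. The point is inside the cross-section and 4.00 mm from the nearest boundary — more than the 0.8 mm shell width (2 × 0.4), so it's in the infill interior.

infill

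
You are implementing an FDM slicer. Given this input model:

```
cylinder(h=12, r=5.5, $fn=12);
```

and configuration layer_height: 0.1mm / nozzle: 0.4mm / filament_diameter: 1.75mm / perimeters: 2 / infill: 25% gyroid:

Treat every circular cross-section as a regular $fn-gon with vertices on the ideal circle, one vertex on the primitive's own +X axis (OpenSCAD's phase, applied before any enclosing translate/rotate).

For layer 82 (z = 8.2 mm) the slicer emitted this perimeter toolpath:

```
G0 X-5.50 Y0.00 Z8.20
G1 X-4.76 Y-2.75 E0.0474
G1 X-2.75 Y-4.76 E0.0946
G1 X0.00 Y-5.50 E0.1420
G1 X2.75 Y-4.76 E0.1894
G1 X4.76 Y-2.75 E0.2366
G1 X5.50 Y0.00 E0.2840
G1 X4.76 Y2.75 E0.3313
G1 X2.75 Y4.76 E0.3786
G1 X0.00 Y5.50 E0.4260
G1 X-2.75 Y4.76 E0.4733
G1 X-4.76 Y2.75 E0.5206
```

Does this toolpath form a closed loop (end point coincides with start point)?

no

Start point (G0): (-5.50, 0.00). End point (last G1): the path does not return to the start — open.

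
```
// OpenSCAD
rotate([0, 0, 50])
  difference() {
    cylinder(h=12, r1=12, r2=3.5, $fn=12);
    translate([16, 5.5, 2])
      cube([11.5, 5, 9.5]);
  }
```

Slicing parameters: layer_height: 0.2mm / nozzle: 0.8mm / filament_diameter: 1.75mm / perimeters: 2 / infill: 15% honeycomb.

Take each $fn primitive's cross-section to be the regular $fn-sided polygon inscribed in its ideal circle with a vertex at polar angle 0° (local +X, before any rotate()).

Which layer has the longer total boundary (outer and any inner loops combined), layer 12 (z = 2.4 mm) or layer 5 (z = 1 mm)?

layer 5 (z = 1 mm)

Layer 12 (z = 2.4): the cone (r1=12→r2=3.5) has section circumradius 10.300 here — a regular 12-gon (perimeter = 2·12·10.300·sin(180°/12) = 63.98 mm); the 11.5×5 cube at (16, 5.5) contributes its full rectangle (perimeter 33.00 mm); Taking the first minus the rest: starting from the cone, the 11.5×5 cube at (16, 5.5) misses the remaining region (no effect) — boundary = 63.98 mm; (whole slice rotated 50° about Z — lengths, areas and connectivity unchanged). So its perimeter = 63.98 mm. Layer 5 (z = 1): the cone: at t=0.083 of its height the radius interpolates to r₁+(r₂−r₁)t = 11.292, giving a regular 12-gon of that circumradius (perimeter = 2·12·11.292·sin(180°/12) = 70.14 mm); the cube at (16, 5.5) is absent (z outside [2, 11.5]); Taking the first minus the rest: none of the subtracted shapes is present at this height, so the cone is unchanged — boundary = 70.14 mm; (rotated 50° about Z; rotation is an isometry so areas/perimeters/island counts are preserved). So its perimeter = 70.14 mm. Layer 5 is larger (70.14 vs 63.98 mm).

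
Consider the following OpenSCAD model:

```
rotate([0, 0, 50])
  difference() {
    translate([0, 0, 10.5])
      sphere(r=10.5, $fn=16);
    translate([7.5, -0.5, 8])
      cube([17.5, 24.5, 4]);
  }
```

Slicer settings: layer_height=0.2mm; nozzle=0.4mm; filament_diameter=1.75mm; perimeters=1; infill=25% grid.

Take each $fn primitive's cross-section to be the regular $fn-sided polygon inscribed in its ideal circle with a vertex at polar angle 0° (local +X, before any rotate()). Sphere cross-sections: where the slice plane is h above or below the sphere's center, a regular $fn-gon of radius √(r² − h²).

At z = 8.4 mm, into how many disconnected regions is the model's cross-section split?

1

At z = 8.4 mm: the r=10.5 sphere slices to a regular 16-gon of circumradius 10.288 (√(r²−h²) with h=2.1 from center); the cube at (7.5, -0.5) is present — its section is the full 17.5×24.5 rectangle; Taking the first minus the rest: starting from the r=10.5 sphere, the 17.5×24.5 cube at (7.5, -0.5) partially overlaps it — only the 13.81 mm² overlap (of its 428.75 mm²) is removed, clipping the outline — 1 connected region; (whole slice rotated 50° about Z — lengths, areas and connectivity unchanged). The result has 1 disconnected region.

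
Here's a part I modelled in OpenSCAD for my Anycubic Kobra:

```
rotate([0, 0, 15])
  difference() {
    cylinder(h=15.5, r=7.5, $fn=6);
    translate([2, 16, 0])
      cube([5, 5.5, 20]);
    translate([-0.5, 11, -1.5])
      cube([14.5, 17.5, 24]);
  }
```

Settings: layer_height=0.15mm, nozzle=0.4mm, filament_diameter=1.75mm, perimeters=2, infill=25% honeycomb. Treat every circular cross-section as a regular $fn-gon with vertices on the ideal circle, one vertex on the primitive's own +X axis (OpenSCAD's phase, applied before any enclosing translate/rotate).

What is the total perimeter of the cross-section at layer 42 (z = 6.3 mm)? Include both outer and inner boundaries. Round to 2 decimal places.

At z = 6.3 mm: the r=7.5 cylinder gives a regular 6-gon of circumradius 7.5 (constant along its height) (perimeter = 2·6·7.500·sin(180°/6) = 45.00 mm); the 5×5.5 cube at (2, 16) contributes its full rectangle (perimeter 21.00 mm); the cube at (-0.5, 11) (footprint 14.5×17.5) is included at this height (perimeter 64.00 mm); After the difference (first − rest): starting from the r=7.5 cylinder, the 5×5.5 cube at (2, 16) misses the remaining region (no effect); the 14.5×17.5 cube at (-0.5, 11) misses the remaining region (no effect) — boundary = 45.00 mm; (whole slice rotated 15° about Z — lengths, areas and connectivity unchanged). Overall, the cross-section is a single solid region. Total boundary length (outer) = 45.00 mm.

45.00 mm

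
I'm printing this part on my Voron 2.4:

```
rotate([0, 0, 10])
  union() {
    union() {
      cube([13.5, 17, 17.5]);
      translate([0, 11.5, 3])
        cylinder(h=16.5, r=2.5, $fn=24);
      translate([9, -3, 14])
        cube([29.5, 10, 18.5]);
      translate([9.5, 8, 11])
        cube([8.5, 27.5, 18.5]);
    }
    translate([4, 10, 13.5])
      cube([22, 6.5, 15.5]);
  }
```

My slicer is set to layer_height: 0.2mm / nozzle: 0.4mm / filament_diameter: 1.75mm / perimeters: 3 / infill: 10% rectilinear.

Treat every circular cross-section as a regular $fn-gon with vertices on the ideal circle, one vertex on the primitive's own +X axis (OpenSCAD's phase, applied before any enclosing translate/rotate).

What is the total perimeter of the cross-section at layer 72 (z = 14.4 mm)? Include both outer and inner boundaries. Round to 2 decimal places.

181.83 mm

At z = 14.4 mm: the cube is present — its section is the full 13.5×17 rectangle (perimeter 61.00 mm); the r=2.5 cylinder at (0, 11.5) gives a regular 24-gon of circumradius 2.5 (constant along its height) (perimeter = 2·24·2.500·sin(180°/24) = 15.66 mm); the cube at (9, -3) is present — its section is the full 29.5×10 rectangle (perimeter 79.00 mm); the cube at (9.5, 8) (footprint 8.5×27.5) is included at this height (perimeter 72.00 mm); Combining (union): the regions partially overlap (shared area 77.21 mm²), so the edge portions inside another operand are dropped and the merged outline is re-measured after clipping — boundary = 165.83 mm; the cube at (4, 10) (footprint 22×6.5) is included at this height (perimeter 57.00 mm); Taking the union: the regions partially overlap (shared area 91.00 mm²), so the edge portions inside another operand are dropped and the merged outline is re-measured after clipping — boundary = 181.83 mm; (rotated 10° about Z; rotation is an isometry so areas/perimeters/island counts are preserved). Overall, the cross-section is a single solid region. Total boundary length (outer) = 181.83 mm.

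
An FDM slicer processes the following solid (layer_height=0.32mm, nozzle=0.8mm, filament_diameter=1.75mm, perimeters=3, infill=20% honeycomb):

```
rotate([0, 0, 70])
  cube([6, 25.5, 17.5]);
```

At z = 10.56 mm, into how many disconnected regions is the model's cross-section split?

1

At z = 10.56 mm: the cube is present — its section is the full 6×25.5 rectangle; (rotated 70° about Z; rotation is an isometry so areas/perimeters/island counts are preserved). The result has 1 disconnected region.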